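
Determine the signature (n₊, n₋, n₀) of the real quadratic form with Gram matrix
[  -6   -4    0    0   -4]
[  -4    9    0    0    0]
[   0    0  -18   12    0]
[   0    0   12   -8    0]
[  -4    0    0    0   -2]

Answer: (2, 2, 1)

Derivation:
step 0: pivot -6 → sign −
step 1: pivot 35/3 → sign +
step 2: pivot -18 → sign −
step 3: pivot 2/35 → sign +
step 4: row/col 4 already zero → sign 0
signature = (2, 2, 1)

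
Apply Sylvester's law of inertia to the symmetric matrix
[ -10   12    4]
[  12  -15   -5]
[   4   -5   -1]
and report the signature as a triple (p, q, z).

step 0: pivot -10 → sign −
step 1: pivot -3/5 → sign −
step 2: pivot 2/3 → sign +
signature = (1, 2, 0)

Answer: (1, 2, 0)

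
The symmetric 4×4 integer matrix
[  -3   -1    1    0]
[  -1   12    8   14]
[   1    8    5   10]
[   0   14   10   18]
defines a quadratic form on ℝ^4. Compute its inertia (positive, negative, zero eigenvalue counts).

Answer: (2, 2, 0)

Derivation:
step 0: pivot -3 → sign −
step 1: pivot 37/3 → sign +
step 2: pivot 21/37 → sign +
step 3: pivot -6/7 → sign −
signature = (2, 2, 0)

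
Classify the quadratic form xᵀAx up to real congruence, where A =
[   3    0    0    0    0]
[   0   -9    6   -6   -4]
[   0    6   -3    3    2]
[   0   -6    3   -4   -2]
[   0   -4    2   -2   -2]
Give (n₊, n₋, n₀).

Answer: (2, 3, 0)

Derivation:
step 0: pivot 3 → sign +
step 1: pivot -9 → sign −
step 2: pivot 1 → sign +
step 3: pivot -1 → sign −
step 4: pivot -2/3 → sign −
signature = (2, 3, 0)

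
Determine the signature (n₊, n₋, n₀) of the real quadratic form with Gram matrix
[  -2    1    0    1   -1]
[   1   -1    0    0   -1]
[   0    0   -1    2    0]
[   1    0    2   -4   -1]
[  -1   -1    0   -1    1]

Answer: (1, 4, 0)

Derivation:
step 0: pivot -2 → sign −
step 1: pivot -1/2 → sign −
step 2: pivot -1 → sign −
step 3: pivot 1 → sign +
step 4: pivot -3 → sign −
signature = (1, 4, 0)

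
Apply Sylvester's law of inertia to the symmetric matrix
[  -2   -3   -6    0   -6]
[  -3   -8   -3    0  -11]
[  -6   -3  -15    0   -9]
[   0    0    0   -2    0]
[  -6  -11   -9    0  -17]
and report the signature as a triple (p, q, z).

step 0: pivot -2 → sign −
step 1: pivot -7/2 → sign −
step 2: pivot 93/7 → sign +
step 3: pivot -2 → sign −
step 4: pivot -6/31 → sign −
signature = (1, 4, 0)

Answer: (1, 4, 0)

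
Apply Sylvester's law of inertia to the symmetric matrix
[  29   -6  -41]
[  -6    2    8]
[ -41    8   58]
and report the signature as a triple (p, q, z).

Answer: (2, 1, 0)

Derivation:
step 0: pivot 29 → sign +
step 1: pivot 22/29 → sign +
step 2: pivot -3/11 → sign −
signature = (2, 1, 0)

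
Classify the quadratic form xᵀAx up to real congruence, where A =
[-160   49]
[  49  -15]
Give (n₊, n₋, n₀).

step 0: pivot -160 → sign −
step 1: pivot 1/160 → sign +
signature = (1, 1, 0)

Answer: (1, 1, 0)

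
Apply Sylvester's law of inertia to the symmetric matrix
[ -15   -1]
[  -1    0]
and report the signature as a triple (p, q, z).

step 0: pivot -15 → sign −
step 1: pivot 1/15 → sign +
signature = (1, 1, 0)

Answer: (1, 1, 0)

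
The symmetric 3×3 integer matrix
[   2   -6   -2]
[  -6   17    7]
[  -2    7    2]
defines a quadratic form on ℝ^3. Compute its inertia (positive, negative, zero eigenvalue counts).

Answer: (2, 1, 0)

Derivation:
step 0: pivot 2 → sign +
step 1: pivot -1 → sign −
step 2: pivot 1 → sign +
signature = (2, 1, 0)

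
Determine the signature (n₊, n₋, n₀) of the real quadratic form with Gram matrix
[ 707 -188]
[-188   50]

step 0: pivot 707 → sign +
step 1: pivot 6/707 → sign +
signature = (2, 0, 0)

Answer: (2, 0, 0)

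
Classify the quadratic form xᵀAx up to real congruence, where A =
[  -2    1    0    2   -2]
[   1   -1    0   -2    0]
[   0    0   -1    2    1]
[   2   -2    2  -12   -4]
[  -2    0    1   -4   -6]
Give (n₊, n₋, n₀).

Answer: (0, 4, 1)

Derivation:
step 0: pivot -2 → sign −
step 1: pivot -1/2 → sign −
step 2: pivot -1 → sign −
step 3: pivot -4 → sign −
step 4: row/col 4 already zero → sign 0
signature = (0, 4, 1)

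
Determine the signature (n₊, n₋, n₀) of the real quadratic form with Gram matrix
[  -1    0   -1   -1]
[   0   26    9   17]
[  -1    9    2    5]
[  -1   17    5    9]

step 0: pivot -1 → sign −
step 1: pivot 26 → sign +
step 2: pivot -3/26 → sign −
step 3: pivot -1 → sign −
signature = (1, 3, 0)

Answer: (1, 3, 0)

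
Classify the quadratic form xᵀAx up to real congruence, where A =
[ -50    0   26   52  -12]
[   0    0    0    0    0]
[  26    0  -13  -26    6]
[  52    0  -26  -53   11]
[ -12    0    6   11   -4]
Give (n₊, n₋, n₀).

step 0: pivot -50 → sign −
step 1: pivot 13/25 → sign +
step 2: pivot -1 → sign −
step 3: pivot -3/13 → sign −
step 4: row/col 4 already zero → sign 0
signature = (1, 3, 1)

Answer: (1, 3, 1)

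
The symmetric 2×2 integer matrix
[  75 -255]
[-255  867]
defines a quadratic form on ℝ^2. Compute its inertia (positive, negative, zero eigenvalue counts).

step 0: pivot 75 → sign +
step 1: row/col 1 already zero → sign 0
signature = (1, 0, 1)

Answer: (1, 0, 1)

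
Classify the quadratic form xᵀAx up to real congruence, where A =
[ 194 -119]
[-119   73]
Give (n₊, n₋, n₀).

step 0: pivot 194 → sign +
step 1: pivot 1/194 → sign +
signature = (2, 0, 0)

Answer: (2, 0, 0)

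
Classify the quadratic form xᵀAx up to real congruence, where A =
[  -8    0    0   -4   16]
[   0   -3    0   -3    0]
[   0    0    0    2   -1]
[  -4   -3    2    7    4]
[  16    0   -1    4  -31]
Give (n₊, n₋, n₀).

Answer: (1, 3, 1)

Derivation:
step 0: pivot -8 → sign −
step 1: pivot -3 → sign −
step 2: pivot 12 → sign +
step 3: pivot -1/3 → sign −
step 4: row/col 4 already zero → sign 0
signature = (1, 3, 1)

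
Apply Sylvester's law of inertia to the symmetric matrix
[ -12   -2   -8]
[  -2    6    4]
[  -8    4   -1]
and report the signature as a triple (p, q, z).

Answer: (1, 2, 0)

Derivation:
step 0: pivot -12 → sign −
step 1: pivot 19/3 → sign +
step 2: pivot -3/19 → sign −
signature = (1, 2, 0)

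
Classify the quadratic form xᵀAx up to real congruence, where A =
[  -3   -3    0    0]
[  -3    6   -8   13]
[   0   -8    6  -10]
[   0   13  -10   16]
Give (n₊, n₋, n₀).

step 0: pivot -3 → sign −
step 1: pivot 9 → sign +
step 2: pivot -10/9 → sign −
step 3: pivot -3/5 → sign −
signature = (1, 3, 0)

Answer: (1, 3, 0)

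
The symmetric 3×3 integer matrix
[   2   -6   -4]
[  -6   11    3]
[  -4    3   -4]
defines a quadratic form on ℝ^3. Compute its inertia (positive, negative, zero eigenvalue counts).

Answer: (1, 2, 0)

Derivation:
step 0: pivot 2 → sign +
step 1: pivot -7 → sign −
step 2: pivot -3/7 → sign −
signature = (1, 2, 0)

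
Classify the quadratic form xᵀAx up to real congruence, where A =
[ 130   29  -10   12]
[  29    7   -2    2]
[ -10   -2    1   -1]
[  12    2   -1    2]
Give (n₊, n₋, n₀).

step 0: pivot 130 → sign +
step 1: pivot 69/130 → sign +
step 2: pivot 3/23 → sign +
step 3: pivot -1/3 → sign −
signature = (3, 1, 0)

Answer: (3, 1, 0)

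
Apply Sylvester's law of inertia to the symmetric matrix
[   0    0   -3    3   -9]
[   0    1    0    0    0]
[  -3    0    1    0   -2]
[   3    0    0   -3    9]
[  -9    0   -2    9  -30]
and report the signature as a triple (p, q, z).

step 0: pivot 1 → sign +
step 1: pivot 1 → sign +
step 2: pivot -9 → sign −
step 3: pivot -2 → sign −
step 4: pivot -1 → sign −
signature = (2, 3, 0)

Answer: (2, 3, 0)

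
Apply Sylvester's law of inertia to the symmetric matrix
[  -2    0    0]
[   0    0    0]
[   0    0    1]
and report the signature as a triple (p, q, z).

Answer: (1, 1, 1)

Derivation:
step 0: pivot -2 → sign −
step 1: pivot 1 → sign +
step 2: row/col 2 already zero → sign 0
signature = (1, 1, 1)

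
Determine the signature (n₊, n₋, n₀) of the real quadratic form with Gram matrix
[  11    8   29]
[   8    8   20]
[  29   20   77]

step 0: pivot 11 → sign +
step 1: pivot 24/11 → sign +
step 2: row/col 2 already zero → sign 0
signature = (2, 0, 1)

Answer: (2, 0, 1)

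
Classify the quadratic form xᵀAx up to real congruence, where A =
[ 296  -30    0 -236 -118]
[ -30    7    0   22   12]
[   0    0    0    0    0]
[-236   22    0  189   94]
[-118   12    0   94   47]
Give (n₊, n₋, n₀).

step 0: pivot 296 → sign +
step 1: pivot 293/74 → sign +
step 2: pivot -27/293 → sign −
step 3: row/col 3 already zero → sign 0
step 4: row/col 4 already zero → sign 0
signature = (2, 1, 2)

Answer: (2, 1, 2)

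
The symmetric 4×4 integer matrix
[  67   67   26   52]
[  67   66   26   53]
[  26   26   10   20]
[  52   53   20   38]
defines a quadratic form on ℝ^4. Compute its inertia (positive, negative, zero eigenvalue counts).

step 0: pivot 67 → sign +
step 1: pivot -1 → sign −
step 2: pivot -6/67 → sign −
step 3: pivot -1 → sign −
signature = (1, 3, 0)

Answer: (1, 3, 0)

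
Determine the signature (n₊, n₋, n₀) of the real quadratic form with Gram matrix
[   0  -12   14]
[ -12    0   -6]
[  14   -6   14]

Answer: (1, 1, 1)

Derivation:
step 0: pivot -24 → sign −
step 1: pivot 6 → sign +
step 2: row/col 2 already zero → sign 0
signature = (1, 1, 1)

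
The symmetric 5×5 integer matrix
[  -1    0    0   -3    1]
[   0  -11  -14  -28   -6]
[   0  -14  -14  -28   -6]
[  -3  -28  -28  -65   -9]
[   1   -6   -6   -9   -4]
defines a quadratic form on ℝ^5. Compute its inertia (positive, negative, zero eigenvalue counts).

step 0: pivot -1 → sign −
step 1: pivot -11 → sign −
step 2: pivot 42/11 → sign +
step 3: pivot -3/7 → sign −
step 4: row/col 4 already zero → sign 0
signature = (1, 3, 1)

Answer: (1, 3, 1)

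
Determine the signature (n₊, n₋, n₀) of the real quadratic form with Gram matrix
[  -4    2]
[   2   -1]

Answer: (0, 1, 1)

Derivation:
step 0: pivot -4 → sign −
step 1: row/col 1 already zero → sign 0
signature = (0, 1, 1)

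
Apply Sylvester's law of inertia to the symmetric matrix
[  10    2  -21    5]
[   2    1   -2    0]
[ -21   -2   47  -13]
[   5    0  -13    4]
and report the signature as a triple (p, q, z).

step 0: pivot 10 → sign +
step 1: pivot 3/5 → sign +
step 2: pivot -31/6 → sign −
step 3: pivot 3/31 → sign +
signature = (3, 1, 0)

Answer: (3, 1, 0)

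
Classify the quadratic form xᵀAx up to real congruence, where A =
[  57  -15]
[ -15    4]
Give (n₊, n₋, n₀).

step 0: pivot 57 → sign +
step 1: pivot 1/19 → sign +
signature = (2, 0, 0)

Answer: (2, 0, 0)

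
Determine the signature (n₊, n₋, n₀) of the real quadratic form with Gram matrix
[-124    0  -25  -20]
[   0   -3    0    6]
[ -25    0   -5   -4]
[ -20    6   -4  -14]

step 0: pivot -124 → sign −
step 1: pivot -3 → sign −
step 2: pivot 5/124 → sign +
step 3: pivot 6/5 → sign +
signature = (2, 2, 0)

Answer: (2, 2, 0)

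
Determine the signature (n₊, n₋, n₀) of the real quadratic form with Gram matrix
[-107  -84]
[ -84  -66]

step 0: pivot -107 → sign −
step 1: pivot -6/107 → sign −
signature = (0, 2, 0)

Answer: (0, 2, 0)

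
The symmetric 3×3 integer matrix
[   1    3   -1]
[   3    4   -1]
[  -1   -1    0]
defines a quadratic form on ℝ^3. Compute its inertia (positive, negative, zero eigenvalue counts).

Answer: (1, 2, 0)

Derivation:
step 0: pivot 1 → sign +
step 1: pivot -5 → sign −
step 2: pivot -1/5 → sign −
signature = (1, 2, 0)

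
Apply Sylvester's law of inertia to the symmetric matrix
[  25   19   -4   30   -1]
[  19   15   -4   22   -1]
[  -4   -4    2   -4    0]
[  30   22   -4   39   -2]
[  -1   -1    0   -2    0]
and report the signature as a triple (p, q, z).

step 0: pivot 25 → sign +
step 1: pivot 14/25 → sign +
step 2: pivot -2/7 → sign −
step 3: pivot 3 → sign +
step 4: pivot 1 → sign +
signature = (4, 1, 0)

Answer: (4, 1, 0)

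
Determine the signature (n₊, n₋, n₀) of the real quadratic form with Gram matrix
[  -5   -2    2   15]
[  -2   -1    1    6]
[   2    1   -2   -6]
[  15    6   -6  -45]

Answer: (0, 3, 1)

Derivation:
step 0: pivot -5 → sign −
step 1: pivot -1/5 → sign −
step 2: pivot -1 → sign −
step 3: row/col 3 already zero → sign 0
signature = (0, 3, 1)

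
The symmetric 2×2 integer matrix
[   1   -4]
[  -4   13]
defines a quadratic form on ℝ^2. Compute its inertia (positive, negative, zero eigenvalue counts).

Answer: (1, 1, 0)

Derivation:
step 0: pivot 1 → sign +
step 1: pivot -3 → sign −
signature = (1, 1, 0)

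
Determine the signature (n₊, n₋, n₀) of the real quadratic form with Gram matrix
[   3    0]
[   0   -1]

Answer: (1, 1, 0)

Derivation:
step 0: pivot 3 → sign +
step 1: pivot -1 → sign −
signature = (1, 1, 0)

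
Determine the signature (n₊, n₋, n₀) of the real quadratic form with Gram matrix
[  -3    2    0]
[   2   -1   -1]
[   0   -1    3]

step 0: pivot -3 → sign −
step 1: pivot 1/3 → sign +
step 2: row/col 2 already zero → sign 0
signature = (1, 1, 1)

Answer: (1, 1, 1)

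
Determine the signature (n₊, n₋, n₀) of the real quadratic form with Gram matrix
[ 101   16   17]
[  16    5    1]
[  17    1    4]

Answer: (2, 1, 0)

Derivation:
step 0: pivot 101 → sign +
step 1: pivot 249/101 → sign +
step 2: pivot -2/83 → sign −
signature = (2, 1, 0)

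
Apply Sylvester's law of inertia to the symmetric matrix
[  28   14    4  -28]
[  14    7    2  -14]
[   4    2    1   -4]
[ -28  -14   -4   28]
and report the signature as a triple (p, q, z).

step 0: pivot 28 → sign +
step 1: pivot 3/7 → sign +
step 2: row/col 2 already zero → sign 0
step 3: row/col 3 already zero → sign 0
signature = (2, 0, 2)

Answer: (2, 0, 2)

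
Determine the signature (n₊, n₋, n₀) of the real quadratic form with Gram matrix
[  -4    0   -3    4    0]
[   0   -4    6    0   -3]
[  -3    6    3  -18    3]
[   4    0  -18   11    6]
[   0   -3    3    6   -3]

Answer: (1, 4, 0)

Derivation:
step 0: pivot -4 → sign −
step 1: pivot -4 → sign −
step 2: pivot 57/4 → sign +
step 3: pivot -303/19 → sign −
step 4: pivot -3/404 → sign −
signature = (1, 4, 0)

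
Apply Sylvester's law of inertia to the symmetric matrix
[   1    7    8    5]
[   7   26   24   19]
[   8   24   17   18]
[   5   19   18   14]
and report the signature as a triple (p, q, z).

step 0: pivot 1 → sign +
step 1: pivot -23 → sign −
step 2: pivot -57/23 → sign −
step 3: pivot 3/19 → sign +
signature = (2, 2, 0)

Answer: (2, 2, 0)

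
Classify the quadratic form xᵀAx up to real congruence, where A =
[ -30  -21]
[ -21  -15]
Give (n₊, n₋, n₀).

step 0: pivot -30 → sign −
step 1: pivot -3/10 → sign −
signature = (0, 2, 0)

Answer: (0, 2, 0)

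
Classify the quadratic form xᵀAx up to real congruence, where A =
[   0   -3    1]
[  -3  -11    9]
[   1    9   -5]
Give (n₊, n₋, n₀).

Answer: (1, 2, 0)

Derivation:
step 0: pivot -11 → sign −
step 1: pivot 9/11 → sign +
step 2: pivot -2/9 → sign −
signature = (1, 2, 0)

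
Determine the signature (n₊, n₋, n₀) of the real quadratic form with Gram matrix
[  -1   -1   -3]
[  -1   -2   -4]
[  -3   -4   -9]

step 0: pivot -1 → sign −
step 1: pivot -1 → sign −
step 2: pivot 1 → sign +
signature = (1, 2, 0)

Answer: (1, 2, 0)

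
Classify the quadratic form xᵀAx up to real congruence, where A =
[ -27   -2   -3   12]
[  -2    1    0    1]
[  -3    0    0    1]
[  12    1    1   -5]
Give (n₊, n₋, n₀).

step 0: pivot -27 → sign −
step 1: pivot 31/27 → sign +
step 2: pivot 9/31 → sign +
step 3: pivot -1/9 → sign −
signature = (2, 2, 0)

Answer: (2, 2, 0)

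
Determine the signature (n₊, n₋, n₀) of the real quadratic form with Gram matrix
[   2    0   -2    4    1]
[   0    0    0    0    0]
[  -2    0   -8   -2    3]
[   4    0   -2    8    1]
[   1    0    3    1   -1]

Answer: (2, 1, 2)

Derivation:
step 0: pivot 2 → sign +
step 1: pivot -10 → sign −
step 2: pivot 2/5 → sign +
step 3: row/col 3 already zero → sign 0
step 4: row/col 4 already zero → sign 0
signature = (2, 1, 2)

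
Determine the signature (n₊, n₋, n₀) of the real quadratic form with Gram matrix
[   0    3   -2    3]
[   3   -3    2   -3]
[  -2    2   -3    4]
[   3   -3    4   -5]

Answer: (2, 2, 0)

Derivation:
step 0: pivot -3 → sign −
step 1: pivot 3 → sign +
step 2: pivot -5/3 → sign −
step 3: pivot 2/5 → sign +
signature = (2, 2, 0)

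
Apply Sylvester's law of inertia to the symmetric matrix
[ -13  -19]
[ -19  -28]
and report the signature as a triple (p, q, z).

Answer: (0, 2, 0)

Derivation:
step 0: pivot -13 → sign −
step 1: pivot -3/13 → sign −
signature = (0, 2, 0)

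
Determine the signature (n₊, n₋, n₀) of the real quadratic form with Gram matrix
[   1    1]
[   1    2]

Answer: (2, 0, 0)

Derivation:
step 0: pivot 1 → sign +
step 1: pivot 1 → sign +
signature = (2, 0, 0)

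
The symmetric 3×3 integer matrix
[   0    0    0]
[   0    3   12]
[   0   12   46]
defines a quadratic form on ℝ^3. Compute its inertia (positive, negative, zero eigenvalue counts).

step 0: pivot 3 → sign +
step 1: pivot -2 → sign −
step 2: row/col 2 already zero → sign 0
signature = (1, 1, 1)

Answer: (1, 1, 1)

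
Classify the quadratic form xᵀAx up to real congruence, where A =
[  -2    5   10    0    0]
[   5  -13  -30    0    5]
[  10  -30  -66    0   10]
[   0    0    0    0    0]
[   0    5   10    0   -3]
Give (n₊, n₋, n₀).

step 0: pivot -2 → sign −
step 1: pivot -1/2 → sign −
step 2: pivot 34 → sign +
step 3: pivot -1/17 → sign −
step 4: row/col 4 already zero → sign 0
signature = (1, 3, 1)

Answer: (1, 3, 1)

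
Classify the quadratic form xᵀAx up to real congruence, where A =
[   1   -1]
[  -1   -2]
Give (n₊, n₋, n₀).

Answer: (1, 1, 0)

Derivation:
step 0: pivot 1 → sign +
step 1: pivot -3 → sign −
signature = (1, 1, 0)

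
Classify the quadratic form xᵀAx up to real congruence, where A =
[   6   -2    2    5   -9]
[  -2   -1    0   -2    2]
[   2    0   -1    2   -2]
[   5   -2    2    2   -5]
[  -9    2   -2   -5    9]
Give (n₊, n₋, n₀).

step 0: pivot 6 → sign +
step 1: pivot -5/3 → sign −
step 2: pivot -7/5 → sign −
step 3: pivot -29/14 → sign −
step 4: pivot 3/29 → sign +
signature = (2, 3, 0)

Answer: (2, 3, 0)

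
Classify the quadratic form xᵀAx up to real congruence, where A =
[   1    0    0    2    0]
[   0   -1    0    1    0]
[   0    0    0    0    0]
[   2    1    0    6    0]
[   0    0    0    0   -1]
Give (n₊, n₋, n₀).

step 0: pivot 1 → sign +
step 1: pivot -1 → sign −
step 2: pivot 3 → sign +
step 3: pivot -1 → sign −
step 4: row/col 4 already zero → sign 0
signature = (2, 2, 1)

Answer: (2, 2, 1)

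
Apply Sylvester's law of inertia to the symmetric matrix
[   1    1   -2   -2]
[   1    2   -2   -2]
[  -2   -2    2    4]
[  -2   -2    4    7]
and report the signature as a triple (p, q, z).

Answer: (3, 1, 0)

Derivation:
step 0: pivot 1 → sign +
step 1: pivot 1 → sign +
step 2: pivot -2 → sign −
step 3: pivot 3 → sign +
signature = (3, 1, 0)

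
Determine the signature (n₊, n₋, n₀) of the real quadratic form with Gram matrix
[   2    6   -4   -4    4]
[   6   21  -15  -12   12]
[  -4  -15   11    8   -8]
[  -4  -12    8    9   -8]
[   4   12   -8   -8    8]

Answer: (3, 0, 2)

Derivation:
step 0: pivot 2 → sign +
step 1: pivot 3 → sign +
step 2: pivot 1 → sign +
step 3: row/col 3 already zero → sign 0
step 4: row/col 4 already zero → sign 0
signature = (3, 0, 2)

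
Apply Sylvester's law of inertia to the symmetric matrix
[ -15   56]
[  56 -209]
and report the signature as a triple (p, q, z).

step 0: pivot -15 → sign −
step 1: pivot 1/15 → sign +
signature = (1, 1, 0)

Answer: (1, 1, 0)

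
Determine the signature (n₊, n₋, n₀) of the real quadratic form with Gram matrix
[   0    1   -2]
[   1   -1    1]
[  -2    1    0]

Answer: (1, 1, 1)

Derivation:
step 0: pivot -1 → sign −
step 1: pivot 1 → sign +
step 2: row/col 2 already zero → sign 0
signature = (1, 1, 1)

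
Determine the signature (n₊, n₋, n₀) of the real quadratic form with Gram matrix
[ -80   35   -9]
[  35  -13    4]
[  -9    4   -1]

step 0: pivot -80 → sign −
step 1: pivot 37/16 → sign +
step 2: pivot 2/185 → sign +
signature = (2, 1, 0)

Answer: (2, 1, 0)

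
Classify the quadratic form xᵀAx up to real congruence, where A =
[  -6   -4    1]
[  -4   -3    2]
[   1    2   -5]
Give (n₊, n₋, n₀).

Answer: (1, 2, 0)

Derivation:
step 0: pivot -6 → sign −
step 1: pivot -1/3 → sign −
step 2: pivot 1/2 → sign +
signature = (1, 2, 0)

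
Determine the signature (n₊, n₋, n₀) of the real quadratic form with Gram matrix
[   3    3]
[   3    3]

Answer: (1, 0, 1)

Derivation:
step 0: pivot 3 → sign +
step 1: row/col 1 already zero → sign 0
signature = (1, 0, 1)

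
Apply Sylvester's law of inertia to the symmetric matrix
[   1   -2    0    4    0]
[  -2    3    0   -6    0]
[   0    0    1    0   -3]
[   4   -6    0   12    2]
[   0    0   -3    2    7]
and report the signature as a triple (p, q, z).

step 0: pivot 1 → sign +
step 1: pivot -1 → sign −
step 2: pivot 1 → sign +
step 3: pivot -2 → sign −
step 4: pivot 2 → sign +
signature = (3, 2, 0)

Answer: (3, 2, 0)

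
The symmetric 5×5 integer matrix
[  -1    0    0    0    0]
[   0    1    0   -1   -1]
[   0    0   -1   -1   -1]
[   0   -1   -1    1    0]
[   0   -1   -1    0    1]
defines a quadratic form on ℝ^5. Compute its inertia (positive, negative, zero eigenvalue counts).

step 0: pivot -1 → sign −
step 1: pivot 1 → sign +
step 2: pivot -1 → sign −
step 3: pivot 1 → sign +
step 4: pivot 1 → sign +
signature = (3, 2, 0)

Answer: (3, 2, 0)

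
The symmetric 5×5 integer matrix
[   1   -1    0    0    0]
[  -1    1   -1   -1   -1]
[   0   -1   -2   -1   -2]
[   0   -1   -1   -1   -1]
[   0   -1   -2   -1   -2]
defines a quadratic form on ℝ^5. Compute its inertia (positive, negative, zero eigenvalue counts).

step 0: pivot 1 → sign +
step 1: pivot -2 → sign −
step 2: pivot 1/2 → sign +
step 3: pivot -1 → sign −
step 4: row/col 4 already zero → sign 0
signature = (2, 2, 1)

Answer: (2, 2, 1)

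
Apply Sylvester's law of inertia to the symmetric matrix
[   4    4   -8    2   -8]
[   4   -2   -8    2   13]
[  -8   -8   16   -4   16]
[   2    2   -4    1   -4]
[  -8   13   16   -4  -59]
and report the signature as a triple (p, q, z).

Answer: (1, 2, 2)

Derivation:
step 0: pivot 4 → sign +
step 1: pivot -6 → sign −
step 2: pivot -3/2 → sign −
step 3: row/col 3 already zero → sign 0
step 4: row/col 4 already zero → sign 0
signature = (1, 2, 2)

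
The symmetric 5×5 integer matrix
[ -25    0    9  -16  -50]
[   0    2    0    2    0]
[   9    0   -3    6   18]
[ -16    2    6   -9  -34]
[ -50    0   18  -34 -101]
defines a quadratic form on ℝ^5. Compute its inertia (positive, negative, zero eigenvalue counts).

Answer: (3, 2, 0)

Derivation:
step 0: pivot -25 → sign −
step 1: pivot 2 → sign +
step 2: pivot 6/25 → sign +
step 3: pivot -1 → sign −
step 4: pivot 3 → sign +
signature = (3, 2, 0)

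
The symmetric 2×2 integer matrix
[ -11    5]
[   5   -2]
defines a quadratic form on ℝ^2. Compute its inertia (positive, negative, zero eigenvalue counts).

Answer: (1, 1, 0)

Derivation:
step 0: pivot -11 → sign −
step 1: pivot 3/11 → sign +
signature = (1, 1, 0)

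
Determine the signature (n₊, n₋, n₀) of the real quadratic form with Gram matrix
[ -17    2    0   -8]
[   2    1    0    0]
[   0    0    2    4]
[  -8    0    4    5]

step 0: pivot -17 → sign −
step 1: pivot 21/17 → sign +
step 2: pivot 2 → sign +
step 3: pivot 1/21 → sign +
signature = (3, 1, 0)

Answer: (3, 1, 0)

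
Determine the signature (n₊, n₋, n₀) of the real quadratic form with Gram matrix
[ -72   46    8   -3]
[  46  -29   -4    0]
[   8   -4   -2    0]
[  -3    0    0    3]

step 0: pivot -72 → sign −
step 1: pivot 7/18 → sign +
step 2: pivot -30/7 → sign −
step 3: pivot -3/20 → sign −
signature = (1, 3, 0)

Answer: (1, 3, 0)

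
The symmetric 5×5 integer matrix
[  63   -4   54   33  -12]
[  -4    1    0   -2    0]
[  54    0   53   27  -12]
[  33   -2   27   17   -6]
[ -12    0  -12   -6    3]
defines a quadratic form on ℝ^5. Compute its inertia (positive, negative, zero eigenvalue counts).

step 0: pivot 63 → sign +
step 1: pivot 47/63 → sign +
step 2: pivot -425/47 → sign −
step 3: pivot 13/425 → sign +
step 4: pivot 3/13 → sign +
signature = (4, 1, 0)

Answer: (4, 1, 0)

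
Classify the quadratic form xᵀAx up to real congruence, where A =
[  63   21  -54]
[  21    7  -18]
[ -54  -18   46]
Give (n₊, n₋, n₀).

step 0: pivot 63 → sign +
step 1: pivot -2/7 → sign −
step 2: row/col 2 already zero → sign 0
signature = (1, 1, 1)

Answer: (1, 1, 1)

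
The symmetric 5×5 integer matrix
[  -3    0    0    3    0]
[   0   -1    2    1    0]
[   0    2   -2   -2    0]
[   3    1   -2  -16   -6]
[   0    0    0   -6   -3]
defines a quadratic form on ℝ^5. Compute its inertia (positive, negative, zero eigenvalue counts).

Answer: (1, 3, 1)

Derivation:
step 0: pivot -3 → sign −
step 1: pivot -1 → sign −
step 2: pivot 2 → sign +
step 3: pivot -12 → sign −
step 4: row/col 4 already zero → sign 0
signature = (1, 3, 1)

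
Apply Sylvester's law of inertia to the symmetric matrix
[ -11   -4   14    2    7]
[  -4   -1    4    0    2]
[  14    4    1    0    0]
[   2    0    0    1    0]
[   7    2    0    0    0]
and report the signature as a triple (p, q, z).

step 0: pivot -11 → sign −
step 1: pivot 5/11 → sign +
step 2: pivot 81/5 → sign +
step 3: pivot 13/81 → sign +
step 4: pivot 3/13 → sign +
signature = (4, 1, 0)

Answer: (4, 1, 0)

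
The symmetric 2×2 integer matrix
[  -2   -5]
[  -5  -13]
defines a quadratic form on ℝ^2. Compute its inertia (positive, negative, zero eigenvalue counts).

Answer: (0, 2, 0)

Derivation:
step 0: pivot -2 → sign −
step 1: pivot -1/2 → sign −
signature = (0, 2, 0)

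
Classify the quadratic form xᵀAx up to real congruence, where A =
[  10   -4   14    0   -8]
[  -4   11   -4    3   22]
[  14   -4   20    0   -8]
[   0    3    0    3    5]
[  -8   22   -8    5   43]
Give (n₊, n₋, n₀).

Answer: (4, 1, 0)

Derivation:
step 0: pivot 10 → sign +
step 1: pivot 47/5 → sign +
step 2: pivot 6/47 → sign +
step 3: pivot -1 → sign −
step 4: pivot 1 → sign +
signature = (4, 1, 0)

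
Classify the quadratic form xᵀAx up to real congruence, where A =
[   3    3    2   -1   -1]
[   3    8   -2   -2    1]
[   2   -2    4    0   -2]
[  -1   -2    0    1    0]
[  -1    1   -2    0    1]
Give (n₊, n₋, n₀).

step 0: pivot 3 → sign +
step 1: pivot 5 → sign +
step 2: pivot -8/15 → sign −
step 3: pivot 1/2 → sign +
step 4: row/col 4 already zero → sign 0
signature = (3, 1, 1)

Answer: (3, 1, 1)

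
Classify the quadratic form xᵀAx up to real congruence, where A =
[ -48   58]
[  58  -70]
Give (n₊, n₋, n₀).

step 0: pivot -48 → sign −
step 1: pivot 1/12 → sign +
signature = (1, 1, 0)

Answer: (1, 1, 0)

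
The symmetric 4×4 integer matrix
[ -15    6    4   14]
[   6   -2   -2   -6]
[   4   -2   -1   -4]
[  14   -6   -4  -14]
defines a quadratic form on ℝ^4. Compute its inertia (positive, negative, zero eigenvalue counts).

Answer: (1, 2, 1)

Derivation:
step 0: pivot -15 → sign −
step 1: pivot 2/5 → sign +
step 2: pivot -1/3 → sign −
step 3: row/col 3 already zero → sign 0
signature = (1, 2, 1)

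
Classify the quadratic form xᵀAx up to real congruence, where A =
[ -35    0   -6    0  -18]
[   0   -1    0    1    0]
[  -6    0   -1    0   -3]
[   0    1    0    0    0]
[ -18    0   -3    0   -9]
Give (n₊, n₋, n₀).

step 0: pivot -35 → sign −
step 1: pivot -1 → sign −
step 2: pivot 1/35 → sign +
step 3: pivot 1 → sign +
step 4: row/col 4 already zero → sign 0
signature = (2, 2, 1)

Answer: (2, 2, 1)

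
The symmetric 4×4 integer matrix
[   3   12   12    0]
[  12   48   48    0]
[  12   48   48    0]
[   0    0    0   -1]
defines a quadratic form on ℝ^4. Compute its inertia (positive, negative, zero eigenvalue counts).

Answer: (1, 1, 2)

Derivation:
step 0: pivot 3 → sign +
step 1: pivot -1 → sign −
step 2: row/col 2 already zero → sign 0
step 3: row/col 3 already zero → sign 0
signature = (1, 1, 2)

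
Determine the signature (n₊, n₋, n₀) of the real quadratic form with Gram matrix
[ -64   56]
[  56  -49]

step 0: pivot -64 → sign −
step 1: row/col 1 already zero → sign 0
signature = (0, 1, 1)

Answer: (0, 1, 1)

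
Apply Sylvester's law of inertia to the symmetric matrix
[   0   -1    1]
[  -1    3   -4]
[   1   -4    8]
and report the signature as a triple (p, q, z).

Answer: (2, 1, 0)

Derivation:
step 0: pivot 3 → sign +
step 1: pivot -1/3 → sign −
step 2: pivot 3 → sign +
signature = (2, 1, 0)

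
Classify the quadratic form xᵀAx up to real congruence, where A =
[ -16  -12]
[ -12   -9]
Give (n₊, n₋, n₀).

step 0: pivot -16 → sign −
step 1: row/col 1 already zero → sign 0
signature = (0, 1, 1)

Answer: (0, 1, 1)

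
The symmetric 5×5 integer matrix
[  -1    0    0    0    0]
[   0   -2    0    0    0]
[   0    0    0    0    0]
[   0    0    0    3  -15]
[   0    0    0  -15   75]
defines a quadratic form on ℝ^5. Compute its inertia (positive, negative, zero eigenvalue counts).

step 0: pivot -1 → sign −
step 1: pivot -2 → sign −
step 2: pivot 3 → sign +
step 3: row/col 3 already zero → sign 0
step 4: row/col 4 already zero → sign 0
signature = (1, 2, 2)

Answer: (1, 2, 2)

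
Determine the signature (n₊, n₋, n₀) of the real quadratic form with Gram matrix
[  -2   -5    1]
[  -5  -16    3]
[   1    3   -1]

Answer: (0, 3, 0)

Derivation:
step 0: pivot -2 → sign −
step 1: pivot -7/2 → sign −
step 2: pivot -3/7 → sign −
signature = (0, 3, 0)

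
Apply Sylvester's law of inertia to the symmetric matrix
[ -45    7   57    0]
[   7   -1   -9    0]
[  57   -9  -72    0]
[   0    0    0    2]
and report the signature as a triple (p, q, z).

Answer: (2, 1, 1)

Derivation:
step 0: pivot -45 → sign −
step 1: pivot 4/45 → sign +
step 2: pivot 2 → sign +
step 3: row/col 3 already zero → sign 0
signature = (2, 1, 1)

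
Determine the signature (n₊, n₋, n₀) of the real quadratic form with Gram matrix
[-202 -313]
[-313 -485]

step 0: pivot -202 → sign −
step 1: pivot -1/202 → sign −
signature = (0, 2, 0)

Answer: (0, 2, 0)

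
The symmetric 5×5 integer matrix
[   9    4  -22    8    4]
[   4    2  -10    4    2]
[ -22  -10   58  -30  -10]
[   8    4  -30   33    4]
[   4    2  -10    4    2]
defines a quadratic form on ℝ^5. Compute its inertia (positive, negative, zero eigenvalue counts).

step 0: pivot 9 → sign +
step 1: pivot 2/9 → sign +
step 2: pivot 4 → sign +
step 3: row/col 3 already zero → sign 0
step 4: row/col 4 already zero → sign 0
signature = (3, 0, 2)

Answer: (3, 0, 2)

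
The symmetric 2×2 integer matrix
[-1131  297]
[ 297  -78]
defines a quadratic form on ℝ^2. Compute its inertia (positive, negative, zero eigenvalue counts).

Answer: (0, 2, 0)

Derivation:
step 0: pivot -1131 → sign −
step 1: pivot -3/377 → sign −
signature = (0, 2, 0)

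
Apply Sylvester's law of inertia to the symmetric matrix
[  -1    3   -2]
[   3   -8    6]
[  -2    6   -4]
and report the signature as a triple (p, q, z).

Answer: (1, 1, 1)

Derivation:
step 0: pivot -1 → sign −
step 1: pivot 1 → sign +
step 2: row/col 2 already zero → sign 0
signature = (1, 1, 1)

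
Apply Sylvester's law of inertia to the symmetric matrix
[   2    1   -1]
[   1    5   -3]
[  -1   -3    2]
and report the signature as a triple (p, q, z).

Answer: (3, 0, 0)

Derivation:
step 0: pivot 2 → sign +
step 1: pivot 9/2 → sign +
step 2: pivot 1/9 → sign +
signature = (3, 0, 0)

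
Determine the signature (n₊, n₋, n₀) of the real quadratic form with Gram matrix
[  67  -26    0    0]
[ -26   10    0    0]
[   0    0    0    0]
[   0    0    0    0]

Answer: (1, 1, 2)

Derivation:
step 0: pivot 67 → sign +
step 1: pivot -6/67 → sign −
step 2: row/col 2 already zero → sign 0
step 3: row/col 3 already zero → sign 0
signature = (1, 1, 2)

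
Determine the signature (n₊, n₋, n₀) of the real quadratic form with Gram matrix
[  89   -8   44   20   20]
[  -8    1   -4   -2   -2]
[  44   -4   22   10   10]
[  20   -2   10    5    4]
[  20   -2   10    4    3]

Answer: (4, 1, 0)

Derivation:
step 0: pivot 89 → sign +
step 1: pivot 25/89 → sign +
step 2: pivot 6/25 → sign +
step 3: pivot 1/3 → sign +
step 4: pivot -3 → sign −
signature = (4, 1, 0)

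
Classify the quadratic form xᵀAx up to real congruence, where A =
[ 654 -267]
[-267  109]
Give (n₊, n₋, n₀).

Answer: (1, 1, 0)

Derivation:
step 0: pivot 654 → sign +
step 1: pivot -1/218 → sign −
signature = (1, 1, 0)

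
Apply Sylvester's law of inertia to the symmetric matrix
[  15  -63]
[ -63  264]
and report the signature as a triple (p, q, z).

Answer: (1, 1, 0)

Derivation:
step 0: pivot 15 → sign +
step 1: pivot -3/5 → sign −
signature = (1, 1, 0)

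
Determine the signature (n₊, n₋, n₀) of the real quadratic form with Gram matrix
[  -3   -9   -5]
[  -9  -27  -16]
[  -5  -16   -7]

step 0: pivot -3 → sign −
step 1: pivot 4/3 → sign +
step 2: pivot -3/4 → sign −
signature = (1, 2, 0)

Answer: (1, 2, 0)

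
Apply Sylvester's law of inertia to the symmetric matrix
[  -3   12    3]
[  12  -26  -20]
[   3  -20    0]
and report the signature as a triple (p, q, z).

step 0: pivot -3 → sign −
step 1: pivot 22 → sign +
step 2: pivot 1/11 → sign +
signature = (2, 1, 0)

Answer: (2, 1, 0)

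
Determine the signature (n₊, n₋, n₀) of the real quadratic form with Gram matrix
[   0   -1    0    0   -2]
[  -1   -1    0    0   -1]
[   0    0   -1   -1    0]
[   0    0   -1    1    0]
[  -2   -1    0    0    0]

step 0: pivot -1 → sign −
step 1: pivot 1 → sign +
step 2: pivot -1 → sign −
step 3: pivot 2 → sign +
step 4: row/col 4 already zero → sign 0
signature = (2, 2, 1)

Answer: (2, 2, 1)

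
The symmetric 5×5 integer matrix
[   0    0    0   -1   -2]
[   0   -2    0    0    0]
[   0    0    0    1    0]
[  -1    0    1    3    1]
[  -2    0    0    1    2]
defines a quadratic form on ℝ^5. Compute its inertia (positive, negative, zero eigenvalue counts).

step 0: pivot -2 → sign −
step 1: pivot 3 → sign +
step 2: pivot -1/3 → sign −
step 3: pivot 2 → sign +
step 4: pivot -2 → sign −
signature = (2, 3, 0)

Answer: (2, 3, 0)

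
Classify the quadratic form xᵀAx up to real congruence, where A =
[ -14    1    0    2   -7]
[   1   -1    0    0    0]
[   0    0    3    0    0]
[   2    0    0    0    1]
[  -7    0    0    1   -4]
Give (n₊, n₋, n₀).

step 0: pivot -14 → sign −
step 1: pivot -13/14 → sign −
step 2: pivot 3 → sign +
step 3: pivot 4/13 → sign +
step 4: pivot -1/4 → sign −
signature = (2, 3, 0)

Answer: (2, 3, 0)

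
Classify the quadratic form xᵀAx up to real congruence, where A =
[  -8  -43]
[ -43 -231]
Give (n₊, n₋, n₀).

step 0: pivot -8 → sign −
step 1: pivot 1/8 → sign +
signature = (1, 1, 0)

Answer: (1, 1, 0)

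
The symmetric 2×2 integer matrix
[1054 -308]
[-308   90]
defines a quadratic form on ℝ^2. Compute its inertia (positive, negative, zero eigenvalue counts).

Answer: (1, 1, 0)

Derivation:
step 0: pivot 1054 → sign +
step 1: pivot -2/527 → sign −
signature = (1, 1, 0)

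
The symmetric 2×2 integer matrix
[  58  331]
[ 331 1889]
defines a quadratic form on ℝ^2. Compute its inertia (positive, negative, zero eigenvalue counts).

Answer: (2, 0, 0)

Derivation:
step 0: pivot 58 → sign +
step 1: pivot 1/58 → sign +
signature = (2, 0, 0)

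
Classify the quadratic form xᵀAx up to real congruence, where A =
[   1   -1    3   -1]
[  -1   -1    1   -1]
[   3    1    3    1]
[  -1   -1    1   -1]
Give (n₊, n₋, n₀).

Answer: (2, 1, 1)

Derivation:
step 0: pivot 1 → sign +
step 1: pivot -2 → sign −
step 2: pivot 2 → sign +
step 3: row/col 3 already zero → sign 0
signature = (2, 1, 1)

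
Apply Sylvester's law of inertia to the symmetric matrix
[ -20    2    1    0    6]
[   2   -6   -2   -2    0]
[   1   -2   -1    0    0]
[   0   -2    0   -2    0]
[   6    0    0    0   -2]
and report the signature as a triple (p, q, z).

Answer: (0, 4, 1)

Derivation:
step 0: pivot -20 → sign −
step 1: pivot -29/5 → sign −
step 2: pivot -19/58 → sign −
step 3: pivot -2/19 → sign −
step 4: row/col 4 already zero → sign 0
signature = (0, 4, 1)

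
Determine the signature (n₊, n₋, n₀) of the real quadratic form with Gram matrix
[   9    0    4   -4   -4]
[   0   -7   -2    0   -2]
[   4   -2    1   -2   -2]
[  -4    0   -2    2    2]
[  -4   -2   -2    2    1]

step 0: pivot 9 → sign +
step 1: pivot -7 → sign −
step 2: pivot -13/63 → sign −
step 3: pivot 6/13 → sign +
step 4: pivot 1/3 → sign +
signature = (3, 2, 0)

Answer: (3, 2, 0)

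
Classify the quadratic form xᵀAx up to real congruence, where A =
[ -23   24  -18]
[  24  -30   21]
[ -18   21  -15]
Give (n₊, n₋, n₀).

step 0: pivot -23 → sign −
step 1: pivot -114/23 → sign −
step 2: pivot 3/38 → sign +
signature = (1, 2, 0)

Answer: (1, 2, 0)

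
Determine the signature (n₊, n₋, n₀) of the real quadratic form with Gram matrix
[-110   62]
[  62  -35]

Answer: (0, 2, 0)

Derivation:
step 0: pivot -110 → sign −
step 1: pivot -3/55 → sign −
signature = (0, 2, 0)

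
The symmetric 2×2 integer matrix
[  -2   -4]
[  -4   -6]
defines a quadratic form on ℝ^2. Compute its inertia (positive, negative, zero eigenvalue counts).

Answer: (1, 1, 0)

Derivation:
step 0: pivot -2 → sign −
step 1: pivot 2 → sign +
signature = (1, 1, 0)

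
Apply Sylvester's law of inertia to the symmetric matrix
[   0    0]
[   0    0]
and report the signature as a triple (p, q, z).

step 0: row/col 0 already zero → sign 0
step 1: row/col 1 already zero → sign 0
signature = (0, 0, 2)

Answer: (0, 0, 2)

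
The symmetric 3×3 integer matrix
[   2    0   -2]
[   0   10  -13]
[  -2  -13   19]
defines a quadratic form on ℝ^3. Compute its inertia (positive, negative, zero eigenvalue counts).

Answer: (3, 0, 0)

Derivation:
step 0: pivot 2 → sign +
step 1: pivot 10 → sign +
step 2: pivot 1/10 → sign +
signature = (3, 0, 0)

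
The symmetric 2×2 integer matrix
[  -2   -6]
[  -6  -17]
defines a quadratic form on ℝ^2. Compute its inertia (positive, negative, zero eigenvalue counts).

Answer: (1, 1, 0)

Derivation:
step 0: pivot -2 → sign −
step 1: pivot 1 → sign +
signature = (1, 1, 0)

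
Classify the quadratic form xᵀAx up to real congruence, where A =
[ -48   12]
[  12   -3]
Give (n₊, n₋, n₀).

step 0: pivot -48 → sign −
step 1: row/col 1 already zero → sign 0
signature = (0, 1, 1)

Answer: (0, 1, 1)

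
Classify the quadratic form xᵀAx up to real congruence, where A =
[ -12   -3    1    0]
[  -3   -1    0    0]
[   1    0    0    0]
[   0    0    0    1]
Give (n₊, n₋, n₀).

step 0: pivot -12 → sign −
step 1: pivot -1/4 → sign −
step 2: pivot 1/3 → sign +
step 3: pivot 1 → sign +
signature = (2, 2, 0)

Answer: (2, 2, 0)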